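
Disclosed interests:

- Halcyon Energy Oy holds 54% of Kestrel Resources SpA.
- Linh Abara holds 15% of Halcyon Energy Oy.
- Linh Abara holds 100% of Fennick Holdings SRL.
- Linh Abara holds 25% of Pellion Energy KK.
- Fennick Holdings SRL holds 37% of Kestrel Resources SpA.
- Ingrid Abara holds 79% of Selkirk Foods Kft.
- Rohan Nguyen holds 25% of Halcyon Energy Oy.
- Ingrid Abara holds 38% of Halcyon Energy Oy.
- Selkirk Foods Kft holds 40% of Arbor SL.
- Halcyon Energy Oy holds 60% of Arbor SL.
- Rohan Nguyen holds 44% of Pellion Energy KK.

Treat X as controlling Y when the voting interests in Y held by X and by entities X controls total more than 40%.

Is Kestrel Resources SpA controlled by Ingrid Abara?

No

Ingrid holds 79% of Selkirk, so Ingrid controls Selkirk.
Neither Ingrid nor any entity Ingrid controls holds any voting interest in Kestrel.
So Ingrid does not control Kestrel.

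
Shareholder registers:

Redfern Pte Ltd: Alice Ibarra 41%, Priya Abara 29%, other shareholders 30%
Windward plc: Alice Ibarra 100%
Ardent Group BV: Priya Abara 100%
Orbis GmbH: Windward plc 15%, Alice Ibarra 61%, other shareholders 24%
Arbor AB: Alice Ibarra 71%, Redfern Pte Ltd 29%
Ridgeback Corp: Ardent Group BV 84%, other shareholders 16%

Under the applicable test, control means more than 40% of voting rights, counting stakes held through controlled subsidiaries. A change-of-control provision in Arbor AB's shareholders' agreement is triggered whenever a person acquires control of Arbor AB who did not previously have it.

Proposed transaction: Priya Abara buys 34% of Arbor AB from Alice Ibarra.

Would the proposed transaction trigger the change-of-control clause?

The purchase adds only to Priya's holdings (Alice's stake shrinks), so Priya is the only person who could newly come to control Arbor.
Priya holds 100% of Ardent, so Priya controls Ardent.
Ardent holds 84% of Ridgeback, so Priya controls Ridgeback.
Neither Priya nor any entity Priya controls holds any voting interest in Arbor.
So before the transaction, Priya does not control Arbor.
After the purchase, Priya holds 34% of Arbor directly, and Alice's stake falls to 37%.
After the transaction, Priya's side holds 34% of Arbor, not > 40%, so Priya still does not control Arbor.
No new person acquires control, so the clause is not triggered.

No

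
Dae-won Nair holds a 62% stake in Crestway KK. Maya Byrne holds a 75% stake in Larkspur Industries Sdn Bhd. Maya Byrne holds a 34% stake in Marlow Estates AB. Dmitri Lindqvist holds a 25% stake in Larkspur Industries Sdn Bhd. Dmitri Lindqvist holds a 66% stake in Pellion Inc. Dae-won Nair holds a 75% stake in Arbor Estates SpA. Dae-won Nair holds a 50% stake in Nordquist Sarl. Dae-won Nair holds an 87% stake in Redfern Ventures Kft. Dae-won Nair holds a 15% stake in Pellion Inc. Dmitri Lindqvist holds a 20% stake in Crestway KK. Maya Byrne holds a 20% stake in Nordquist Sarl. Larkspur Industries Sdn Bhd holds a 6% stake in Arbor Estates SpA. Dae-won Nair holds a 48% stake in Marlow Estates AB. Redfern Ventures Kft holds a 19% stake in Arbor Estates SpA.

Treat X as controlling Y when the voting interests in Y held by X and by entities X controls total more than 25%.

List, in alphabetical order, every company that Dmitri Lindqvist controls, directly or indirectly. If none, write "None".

Dmitri holds 66% of Pellion, so Dmitri controls Pellion.
No other company's threshold is met.

Pellion Inc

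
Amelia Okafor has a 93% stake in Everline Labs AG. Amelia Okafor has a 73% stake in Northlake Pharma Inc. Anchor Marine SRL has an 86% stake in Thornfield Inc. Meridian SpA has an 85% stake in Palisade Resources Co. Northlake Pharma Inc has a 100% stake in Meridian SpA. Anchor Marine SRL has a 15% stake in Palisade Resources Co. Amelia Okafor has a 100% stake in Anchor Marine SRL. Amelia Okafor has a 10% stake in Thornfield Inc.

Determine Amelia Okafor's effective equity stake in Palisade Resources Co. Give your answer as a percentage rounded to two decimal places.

Amelia reaches Palisade along 2 paths.
Via Anchor: 100% × 15% = 15%.
Via Northlake → Meridian: 73% × 100% × 85% = 62.05%.
Total: 15% + 62.05% = 77.05%.

77.05%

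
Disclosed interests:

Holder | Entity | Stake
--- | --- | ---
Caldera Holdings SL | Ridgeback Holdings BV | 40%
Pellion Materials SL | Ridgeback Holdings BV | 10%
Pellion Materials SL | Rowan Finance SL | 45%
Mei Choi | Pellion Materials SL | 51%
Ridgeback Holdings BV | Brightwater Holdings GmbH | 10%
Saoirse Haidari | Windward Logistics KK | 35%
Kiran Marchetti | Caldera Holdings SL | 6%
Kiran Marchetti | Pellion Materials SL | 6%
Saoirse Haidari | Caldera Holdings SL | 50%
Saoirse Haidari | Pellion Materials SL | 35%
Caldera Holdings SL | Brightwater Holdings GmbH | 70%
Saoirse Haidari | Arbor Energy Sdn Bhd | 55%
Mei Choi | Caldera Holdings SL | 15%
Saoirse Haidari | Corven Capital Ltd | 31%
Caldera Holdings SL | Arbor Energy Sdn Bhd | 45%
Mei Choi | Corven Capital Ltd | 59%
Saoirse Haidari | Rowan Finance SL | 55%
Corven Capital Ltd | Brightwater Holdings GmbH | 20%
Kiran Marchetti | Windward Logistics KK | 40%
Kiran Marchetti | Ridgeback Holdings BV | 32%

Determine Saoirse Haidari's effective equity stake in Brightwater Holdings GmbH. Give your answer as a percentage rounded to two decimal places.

43.55%

Saoirse reaches Brightwater along 4 paths.
Via Pellion → Ridgeback: 35% × 10% × 10% = 0.35%.
Via Caldera → Ridgeback: 50% × 40% × 10% = 2%.
Via Corven: 31% × 20% = 6.2%.
Via Caldera: 50% × 70% = 35%.
Total: 0.35% + 2% + 6.2% + 35% = 43.55%.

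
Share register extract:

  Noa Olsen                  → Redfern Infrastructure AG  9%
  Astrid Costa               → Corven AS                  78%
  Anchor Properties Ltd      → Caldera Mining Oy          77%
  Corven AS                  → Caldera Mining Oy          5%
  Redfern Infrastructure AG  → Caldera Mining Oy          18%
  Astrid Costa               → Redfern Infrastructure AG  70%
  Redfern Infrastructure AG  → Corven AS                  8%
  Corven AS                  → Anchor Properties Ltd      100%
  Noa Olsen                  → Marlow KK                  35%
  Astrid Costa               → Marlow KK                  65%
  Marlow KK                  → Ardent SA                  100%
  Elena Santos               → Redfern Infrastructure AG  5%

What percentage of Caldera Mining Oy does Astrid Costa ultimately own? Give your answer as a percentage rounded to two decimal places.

Astrid reaches Caldera along 5 paths.
Via Redfern → Corven: 70% × 8% × 5% = 0.28%.
Via Corven: 78% × 5% = 3.9%.
Via Redfern: 70% × 18% = 12.6%.
Via Redfern → Corven → Anchor: 70% × 8% × 100% × 77% = 4.312%.
Via Corven → Anchor: 78% × 100% × 77% = 60.06%.
Total: 0.28% + 3.9% + 12.6% + 4.312% + 60.06% = 81.152%.
Rounded: 81.15%.

81.15%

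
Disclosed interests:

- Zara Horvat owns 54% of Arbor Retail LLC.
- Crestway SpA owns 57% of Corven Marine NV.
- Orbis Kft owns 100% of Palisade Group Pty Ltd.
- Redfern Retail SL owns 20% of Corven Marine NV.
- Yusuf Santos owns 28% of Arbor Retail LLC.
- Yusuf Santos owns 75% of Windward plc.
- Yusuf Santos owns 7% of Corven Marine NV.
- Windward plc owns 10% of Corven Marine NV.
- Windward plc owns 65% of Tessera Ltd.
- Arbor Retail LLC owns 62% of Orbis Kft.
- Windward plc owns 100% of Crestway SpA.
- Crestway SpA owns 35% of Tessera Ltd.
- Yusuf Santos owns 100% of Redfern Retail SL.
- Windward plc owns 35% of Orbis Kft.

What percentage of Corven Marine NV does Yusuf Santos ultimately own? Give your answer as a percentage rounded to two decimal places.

77.25%

Yusuf reaches Corven along 4 paths.
Direct stake: 7% = 7%.
Via Windward → Crestway: 75% × 100% × 57% = 42.75%.
Via Windward: 75% × 10% = 7.5%.
Via Redfern: 100% × 20% = 20%.
Total: 7% + 42.75% + 7.5% + 20% = 77.25%.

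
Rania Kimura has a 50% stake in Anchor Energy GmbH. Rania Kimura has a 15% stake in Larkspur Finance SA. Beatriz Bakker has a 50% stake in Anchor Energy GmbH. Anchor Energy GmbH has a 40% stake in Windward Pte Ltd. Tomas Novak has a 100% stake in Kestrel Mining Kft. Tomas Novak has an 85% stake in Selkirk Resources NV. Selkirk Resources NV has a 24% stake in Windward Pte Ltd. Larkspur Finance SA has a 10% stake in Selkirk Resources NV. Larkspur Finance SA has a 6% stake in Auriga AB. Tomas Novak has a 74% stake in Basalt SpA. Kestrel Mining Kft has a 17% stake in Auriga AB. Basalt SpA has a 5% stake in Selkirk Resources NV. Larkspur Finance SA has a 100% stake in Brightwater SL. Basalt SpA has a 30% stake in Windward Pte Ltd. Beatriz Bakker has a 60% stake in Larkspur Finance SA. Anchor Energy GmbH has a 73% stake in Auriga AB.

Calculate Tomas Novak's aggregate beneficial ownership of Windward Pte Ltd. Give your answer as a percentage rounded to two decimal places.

Tomas reaches Windward along 3 paths.
Via Basalt → Selkirk: 74% × 5% × 24% = 0.888%.
Via Selkirk: 85% × 24% = 20.4%.
Via Basalt: 74% × 30% = 22.2%.
Total: 0.888% + 20.4% + 22.2% = 43.488%.
Rounded: 43.49%.

43.49%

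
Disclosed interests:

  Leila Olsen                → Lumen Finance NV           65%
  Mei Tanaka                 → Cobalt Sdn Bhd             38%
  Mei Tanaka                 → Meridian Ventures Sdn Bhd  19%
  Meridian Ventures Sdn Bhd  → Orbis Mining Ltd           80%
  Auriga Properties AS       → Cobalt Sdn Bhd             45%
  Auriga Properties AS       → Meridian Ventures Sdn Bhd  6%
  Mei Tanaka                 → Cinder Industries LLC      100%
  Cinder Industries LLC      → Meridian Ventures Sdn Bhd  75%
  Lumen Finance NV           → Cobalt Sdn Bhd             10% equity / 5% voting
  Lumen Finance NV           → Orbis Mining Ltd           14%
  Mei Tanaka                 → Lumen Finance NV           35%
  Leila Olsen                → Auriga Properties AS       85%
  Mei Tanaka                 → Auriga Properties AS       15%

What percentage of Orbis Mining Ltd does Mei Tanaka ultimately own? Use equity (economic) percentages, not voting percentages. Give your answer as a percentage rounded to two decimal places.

80.82%

Mei reaches Orbis along 4 paths.
Via Lumen: 35% × 14% = 4.9%.
Via Cinder → Meridian: 100% × 75% × 80% = 60%.
Via Meridian: 19% × 80% = 15.2%.
Via Auriga → Meridian: 15% × 6% × 80% = 0.72%.
Total: 4.9% + 60% + 15.2% + 0.72% = 80.82%.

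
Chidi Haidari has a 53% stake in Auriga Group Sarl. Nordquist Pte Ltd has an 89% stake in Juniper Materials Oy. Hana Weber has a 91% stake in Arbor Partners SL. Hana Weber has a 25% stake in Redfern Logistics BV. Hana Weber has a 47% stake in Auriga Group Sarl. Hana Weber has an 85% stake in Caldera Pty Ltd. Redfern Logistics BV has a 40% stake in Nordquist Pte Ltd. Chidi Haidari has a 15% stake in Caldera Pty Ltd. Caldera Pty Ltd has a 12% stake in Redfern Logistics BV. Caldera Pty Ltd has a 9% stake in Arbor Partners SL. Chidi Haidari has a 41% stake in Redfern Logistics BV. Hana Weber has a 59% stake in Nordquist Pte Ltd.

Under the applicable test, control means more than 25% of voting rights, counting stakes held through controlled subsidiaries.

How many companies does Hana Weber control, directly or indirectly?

Hana holds 85% of Caldera, so Hana controls Caldera.
Hana holds 47% of Auriga, so Hana controls Auriga.
Caldera and Hana together hold 12% + 25% = 37% of Redfern, so Hana controls Redfern.
Redfern and Hana together hold 40% + 59% = 99% of Nordquist, so Hana controls Nordquist.
Nordquist holds 89% of Juniper, so Hana controls Juniper.
Hana and Caldera together hold 91% + 9% = 100% of Arbor, so Hana controls Arbor.
Hana controls 6 companies.

6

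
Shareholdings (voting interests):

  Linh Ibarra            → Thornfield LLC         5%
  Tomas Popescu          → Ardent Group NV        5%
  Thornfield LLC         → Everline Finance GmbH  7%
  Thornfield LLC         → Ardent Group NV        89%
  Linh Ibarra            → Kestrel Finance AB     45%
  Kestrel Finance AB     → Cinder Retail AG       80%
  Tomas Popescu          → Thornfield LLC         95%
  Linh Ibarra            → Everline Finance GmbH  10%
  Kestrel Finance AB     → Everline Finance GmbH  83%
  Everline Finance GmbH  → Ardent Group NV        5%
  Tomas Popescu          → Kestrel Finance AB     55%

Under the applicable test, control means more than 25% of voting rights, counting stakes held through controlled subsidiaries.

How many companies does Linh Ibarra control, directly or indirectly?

3

Linh holds 45% of Kestrel, so Linh controls Kestrel.
Kestrel and Linh together hold 83% + 10% = 93% of Everline, so Linh controls Everline.
Kestrel holds 80% of Cinder, so Linh controls Cinder.
No other company's threshold is met.
Linh controls 3 companies.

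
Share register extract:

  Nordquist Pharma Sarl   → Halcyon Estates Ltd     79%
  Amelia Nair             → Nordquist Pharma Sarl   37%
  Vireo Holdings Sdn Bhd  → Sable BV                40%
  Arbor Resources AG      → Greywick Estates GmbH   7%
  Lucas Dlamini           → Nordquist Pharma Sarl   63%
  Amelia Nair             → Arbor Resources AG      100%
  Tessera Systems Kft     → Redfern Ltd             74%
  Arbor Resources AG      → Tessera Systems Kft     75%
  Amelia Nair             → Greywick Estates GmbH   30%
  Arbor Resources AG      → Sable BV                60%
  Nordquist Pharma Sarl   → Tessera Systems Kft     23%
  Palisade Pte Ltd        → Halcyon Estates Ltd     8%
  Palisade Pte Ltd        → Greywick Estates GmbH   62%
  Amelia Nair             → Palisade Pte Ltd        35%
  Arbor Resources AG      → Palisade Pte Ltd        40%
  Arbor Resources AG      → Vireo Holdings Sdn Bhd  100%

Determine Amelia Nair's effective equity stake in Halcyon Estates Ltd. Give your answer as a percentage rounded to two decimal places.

35.23%

Amelia reaches Halcyon along 3 paths.
Via Arbor → Palisade: 100% × 40% × 8% = 3.2%.
Via Palisade: 35% × 8% = 2.8%.
Via Nordquist: 37% × 79% = 29.23%.
Total: 3.2% + 2.8% + 29.23% = 35.23%.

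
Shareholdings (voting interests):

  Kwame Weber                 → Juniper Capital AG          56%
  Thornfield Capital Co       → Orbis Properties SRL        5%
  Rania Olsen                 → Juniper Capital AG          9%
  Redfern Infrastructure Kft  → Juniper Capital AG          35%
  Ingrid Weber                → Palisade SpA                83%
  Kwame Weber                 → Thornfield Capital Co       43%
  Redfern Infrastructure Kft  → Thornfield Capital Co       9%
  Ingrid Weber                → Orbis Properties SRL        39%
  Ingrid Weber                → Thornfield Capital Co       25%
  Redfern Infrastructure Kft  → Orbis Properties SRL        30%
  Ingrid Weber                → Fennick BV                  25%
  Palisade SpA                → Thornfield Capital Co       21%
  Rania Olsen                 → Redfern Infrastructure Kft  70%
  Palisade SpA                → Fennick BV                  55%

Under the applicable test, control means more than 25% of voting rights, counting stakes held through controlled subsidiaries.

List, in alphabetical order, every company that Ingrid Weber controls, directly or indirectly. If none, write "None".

Fennick BV, Orbis Properties SRL, Palisade SpA, Thornfield Capital Co

Ingrid holds 83% of Palisade, so Ingrid controls Palisade.
Palisade and Ingrid together hold 21% + 25% = 46% of Thornfield, so Ingrid controls Thornfield.
Ingrid and Palisade together hold 25% + 55% = 80% of Fennick, so Ingrid controls Fennick.
Thornfield and Ingrid together hold 5% + 39% = 44% of Orbis, so Ingrid controls Orbis.
No other company's threshold is met.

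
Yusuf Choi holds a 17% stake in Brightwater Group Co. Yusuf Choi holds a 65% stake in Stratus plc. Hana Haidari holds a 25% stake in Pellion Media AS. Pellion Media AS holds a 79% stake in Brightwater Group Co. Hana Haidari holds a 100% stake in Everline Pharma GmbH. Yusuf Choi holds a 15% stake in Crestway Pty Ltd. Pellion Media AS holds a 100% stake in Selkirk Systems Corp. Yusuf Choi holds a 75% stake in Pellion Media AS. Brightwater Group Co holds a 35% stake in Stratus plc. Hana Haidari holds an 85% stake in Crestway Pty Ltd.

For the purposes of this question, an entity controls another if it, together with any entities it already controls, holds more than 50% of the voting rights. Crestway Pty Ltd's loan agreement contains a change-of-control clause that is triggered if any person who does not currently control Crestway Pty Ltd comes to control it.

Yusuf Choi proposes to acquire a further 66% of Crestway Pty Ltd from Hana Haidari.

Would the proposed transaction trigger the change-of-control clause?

Yes

The purchase adds only to Yusuf's holdings (Hana's stake shrinks), so Yusuf is the only person who could newly come to control Crestway.
Yusuf holds 75% of Pellion, so Yusuf controls Pellion.
Yusuf and Pellion together hold 17% + 79% = 96% of Brightwater, so Yusuf controls Brightwater.
Brightwater and Yusuf together hold 35% + 65% = 100% of Stratus, so Yusuf controls Stratus.
Pellion holds 100% of Selkirk, so Yusuf controls Selkirk.
In Crestway, Yusuf's side holds only 15%, not > 50%.
So before the transaction, Yusuf does not control Crestway.
After the purchase, Yusuf's direct stake in Crestway rises to 15% + 66% = 81%, and Hana's stake falls to 19%.
Yusuf holds 81% of Crestway, so Yusuf controls Crestway.
Yusuf did not control Crestway before and does after, so the clause is triggered.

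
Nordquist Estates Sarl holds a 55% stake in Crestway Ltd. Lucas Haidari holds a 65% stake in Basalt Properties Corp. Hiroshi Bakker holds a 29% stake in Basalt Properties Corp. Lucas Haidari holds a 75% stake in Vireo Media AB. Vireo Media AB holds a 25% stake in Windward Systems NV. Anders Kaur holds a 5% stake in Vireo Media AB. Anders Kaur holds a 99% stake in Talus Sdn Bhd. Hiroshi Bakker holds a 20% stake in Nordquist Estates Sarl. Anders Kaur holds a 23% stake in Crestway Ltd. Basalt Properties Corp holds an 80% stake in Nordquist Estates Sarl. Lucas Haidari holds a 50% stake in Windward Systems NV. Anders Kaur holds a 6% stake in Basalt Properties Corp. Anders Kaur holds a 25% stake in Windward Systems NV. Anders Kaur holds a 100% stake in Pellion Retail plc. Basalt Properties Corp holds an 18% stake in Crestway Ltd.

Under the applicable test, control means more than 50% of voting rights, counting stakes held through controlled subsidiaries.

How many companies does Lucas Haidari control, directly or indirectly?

Lucas holds 65% of Basalt, so Lucas controls Basalt.
Lucas holds 75% of Vireo, so Lucas controls Vireo.
Lucas and Vireo together hold 50% + 25% = 75% of Windward, so Lucas controls Windward.
Basalt holds 80% of Nordquist, so Lucas controls Nordquist.
Basalt and Nordquist together hold 18% + 55% = 73% of Crestway, so Lucas controls Crestway.
No other company's threshold is met.
Lucas controls 5 companies.

5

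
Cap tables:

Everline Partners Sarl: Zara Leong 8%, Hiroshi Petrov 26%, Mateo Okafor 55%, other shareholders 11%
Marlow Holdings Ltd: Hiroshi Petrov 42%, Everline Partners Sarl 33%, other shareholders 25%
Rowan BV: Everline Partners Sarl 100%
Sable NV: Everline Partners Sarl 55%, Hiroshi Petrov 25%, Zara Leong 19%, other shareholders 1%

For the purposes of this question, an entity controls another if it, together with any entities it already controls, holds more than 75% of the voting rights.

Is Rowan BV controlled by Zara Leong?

Zara's largest direct stake is 19% in Sable, which does not meet the threshold, so Zara controls no company.
Neither Zara nor any entity Zara controls holds any voting interest in Rowan.
So Zara does not control Rowan.

No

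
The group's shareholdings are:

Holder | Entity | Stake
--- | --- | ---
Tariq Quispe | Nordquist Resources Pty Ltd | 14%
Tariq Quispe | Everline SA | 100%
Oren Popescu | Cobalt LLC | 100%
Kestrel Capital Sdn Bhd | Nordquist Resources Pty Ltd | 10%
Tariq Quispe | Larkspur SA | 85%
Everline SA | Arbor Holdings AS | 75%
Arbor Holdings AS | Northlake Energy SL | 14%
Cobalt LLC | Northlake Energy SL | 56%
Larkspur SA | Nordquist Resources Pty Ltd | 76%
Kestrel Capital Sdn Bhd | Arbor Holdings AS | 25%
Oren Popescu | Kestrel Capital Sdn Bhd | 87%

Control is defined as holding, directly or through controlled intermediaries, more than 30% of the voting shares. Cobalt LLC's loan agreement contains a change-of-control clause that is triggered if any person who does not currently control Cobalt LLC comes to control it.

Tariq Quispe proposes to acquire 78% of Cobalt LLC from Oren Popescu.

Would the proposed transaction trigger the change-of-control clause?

The purchase adds only to Tariq's holdings (Oren's stake shrinks), so Tariq is the only person who could newly come to control Cobalt.
Tariq holds 85% of Larkspur, so Tariq controls Larkspur.
Tariq holds 100% of Everline, so Tariq controls Everline.
Larkspur and Tariq together hold 76% + 14% = 90% of Nordquist, so Tariq controls Nordquist.
Everline holds 75% of Arbor, so Tariq controls Arbor.
Neither Tariq nor any entity Tariq controls holds any voting interest in Cobalt.
So before the transaction, Tariq does not control Cobalt.
After the purchase, Tariq holds 78% of Cobalt directly, and Oren's stake falls to 22%.
Tariq holds 78% of Cobalt, so Tariq controls Cobalt.
Tariq did not control Cobalt before and does after, so the clause is triggered.

Yes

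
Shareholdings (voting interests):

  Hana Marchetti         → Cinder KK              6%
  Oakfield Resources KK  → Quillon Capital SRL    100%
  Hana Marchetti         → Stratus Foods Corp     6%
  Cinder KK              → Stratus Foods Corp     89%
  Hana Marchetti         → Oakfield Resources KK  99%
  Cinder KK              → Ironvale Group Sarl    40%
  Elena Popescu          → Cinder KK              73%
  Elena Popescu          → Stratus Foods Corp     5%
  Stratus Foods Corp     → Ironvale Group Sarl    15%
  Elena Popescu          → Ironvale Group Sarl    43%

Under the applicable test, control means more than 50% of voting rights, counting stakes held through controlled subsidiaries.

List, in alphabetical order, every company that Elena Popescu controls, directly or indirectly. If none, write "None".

Cinder KK, Ironvale Group Sarl, Stratus Foods Corp

Elena holds 73% of Cinder, so Elena controls Cinder.
Cinder and Elena together hold 89% + 5% = 94% of Stratus, so Elena controls Stratus.
Elena and Cinder and Stratus together hold 43% + 40% + 15% = 98% of Ironvale, so Elena controls Ironvale.
No other company's threshold is met.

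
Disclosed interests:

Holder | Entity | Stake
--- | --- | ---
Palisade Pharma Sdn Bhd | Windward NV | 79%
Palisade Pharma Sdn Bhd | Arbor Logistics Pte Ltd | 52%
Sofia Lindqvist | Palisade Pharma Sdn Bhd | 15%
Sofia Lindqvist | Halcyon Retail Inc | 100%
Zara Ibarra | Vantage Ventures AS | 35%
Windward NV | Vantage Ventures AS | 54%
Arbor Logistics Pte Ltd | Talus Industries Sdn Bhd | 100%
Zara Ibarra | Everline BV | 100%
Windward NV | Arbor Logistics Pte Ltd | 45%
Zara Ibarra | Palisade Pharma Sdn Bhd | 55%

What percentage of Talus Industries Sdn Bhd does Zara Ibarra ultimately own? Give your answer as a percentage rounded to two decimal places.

48.15%

Zara reaches Talus along 2 paths.
Via Palisade → Windward → Arbor: 55% × 79% × 45% × 100% = 19.5525%.
Via Palisade → Arbor: 55% × 52% × 100% = 28.6%.
Total: 19.5525% + 28.6% = 48.1525%.
Rounded: 48.15%.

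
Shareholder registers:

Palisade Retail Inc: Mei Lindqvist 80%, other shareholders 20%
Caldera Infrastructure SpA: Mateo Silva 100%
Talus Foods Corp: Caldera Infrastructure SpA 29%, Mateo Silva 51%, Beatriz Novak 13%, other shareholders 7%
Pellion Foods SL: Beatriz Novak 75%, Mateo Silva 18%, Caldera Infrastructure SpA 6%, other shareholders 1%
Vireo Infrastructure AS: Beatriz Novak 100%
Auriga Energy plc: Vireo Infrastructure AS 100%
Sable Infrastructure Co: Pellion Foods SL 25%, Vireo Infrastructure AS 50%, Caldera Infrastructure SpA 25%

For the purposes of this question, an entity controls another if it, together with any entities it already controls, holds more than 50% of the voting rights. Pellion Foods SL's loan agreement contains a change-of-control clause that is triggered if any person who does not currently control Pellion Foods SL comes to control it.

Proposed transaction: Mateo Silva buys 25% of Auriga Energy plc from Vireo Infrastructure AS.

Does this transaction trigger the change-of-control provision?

The purchase adds only to Mateo's holdings (Vireo's stake shrinks), so Mateo is the only person who could newly come to control Pellion.
Mateo holds 100% of Caldera, so Mateo controls Caldera.
Caldera and Mateo together hold 29% + 51% = 80% of Talus, so Mateo controls Talus.
In Pellion, Mateo's side holds only 18% + 6% = 24%, not > 50%.
So before the transaction, Mateo does not control Pellion.
After the purchase, Mateo holds 25% of Auriga directly, and Vireo's stake falls to 75%.
Mateo's side now holds 25% of Auriga, not > 50%, so Mateo still does not control Auriga.
After the transaction, Mateo's side holds 18% + 6% = 24% of Pellion, not > 50%, so Mateo still does not control Pellion.
No new person acquires control, so the clause is not triggered.

No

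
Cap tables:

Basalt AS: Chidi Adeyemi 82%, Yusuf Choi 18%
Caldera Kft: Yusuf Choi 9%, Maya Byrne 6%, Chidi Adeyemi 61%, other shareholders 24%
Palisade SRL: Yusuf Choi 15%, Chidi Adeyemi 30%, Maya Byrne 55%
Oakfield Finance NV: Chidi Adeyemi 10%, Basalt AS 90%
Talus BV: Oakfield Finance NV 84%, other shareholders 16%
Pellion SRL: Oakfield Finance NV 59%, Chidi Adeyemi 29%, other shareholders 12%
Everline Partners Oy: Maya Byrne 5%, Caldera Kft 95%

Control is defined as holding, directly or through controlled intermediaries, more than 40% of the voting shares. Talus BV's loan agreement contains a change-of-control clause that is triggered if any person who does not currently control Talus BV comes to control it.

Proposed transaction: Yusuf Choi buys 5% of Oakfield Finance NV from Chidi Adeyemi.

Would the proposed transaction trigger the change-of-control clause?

The purchase adds only to Yusuf's holdings (Chidi's stake shrinks), so Yusuf is the only person who could newly come to control Talus.
Yusuf's largest direct stake is 18% in Basalt, which does not meet the threshold, so Yusuf controls no company.
Neither Yusuf nor any entity Yusuf controls holds any voting interest in Talus.
So before the transaction, Yusuf does not control Talus.
After the purchase, Yusuf holds 5% of Oakfield directly, and Chidi's stake falls to 5%.
Yusuf's side now holds 5% of Oakfield, not > 40%, so Yusuf still does not control Oakfield.
After the transaction, neither Yusuf nor any entity Yusuf controls holds a voting interest in Talus, so Yusuf still does not control it.
No new person acquires control, so the clause is not triggered.

No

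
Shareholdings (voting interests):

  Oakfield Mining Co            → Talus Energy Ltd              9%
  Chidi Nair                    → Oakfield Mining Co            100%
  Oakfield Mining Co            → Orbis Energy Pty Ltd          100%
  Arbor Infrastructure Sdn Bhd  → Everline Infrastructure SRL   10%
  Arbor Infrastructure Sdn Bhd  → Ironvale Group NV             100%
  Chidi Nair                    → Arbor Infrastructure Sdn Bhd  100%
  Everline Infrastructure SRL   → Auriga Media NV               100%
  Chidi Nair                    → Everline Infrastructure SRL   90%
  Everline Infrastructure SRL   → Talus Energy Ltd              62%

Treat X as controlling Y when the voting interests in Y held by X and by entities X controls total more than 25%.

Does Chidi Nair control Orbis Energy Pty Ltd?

Yes

Chidi holds 100% of Oakfield, so Chidi controls Oakfield.
Oakfield holds 100% of Orbis, so Chidi controls Orbis.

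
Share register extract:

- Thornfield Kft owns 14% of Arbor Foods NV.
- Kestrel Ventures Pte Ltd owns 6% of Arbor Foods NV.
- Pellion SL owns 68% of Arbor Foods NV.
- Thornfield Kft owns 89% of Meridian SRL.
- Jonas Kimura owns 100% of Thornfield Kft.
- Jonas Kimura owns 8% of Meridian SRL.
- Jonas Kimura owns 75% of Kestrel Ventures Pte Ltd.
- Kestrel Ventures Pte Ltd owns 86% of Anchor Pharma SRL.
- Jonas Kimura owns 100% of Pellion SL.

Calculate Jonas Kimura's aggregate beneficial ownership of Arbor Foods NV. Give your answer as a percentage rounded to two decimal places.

86.50%

Jonas reaches Arbor along 3 paths.
Via Thornfield: 100% × 14% = 14%.
Via Kestrel: 75% × 6% = 4.5%.
Via Pellion: 100% × 68% = 68%.
Total: 14% + 4.5% + 68% = 86.5%.
Rounded: 86.50%.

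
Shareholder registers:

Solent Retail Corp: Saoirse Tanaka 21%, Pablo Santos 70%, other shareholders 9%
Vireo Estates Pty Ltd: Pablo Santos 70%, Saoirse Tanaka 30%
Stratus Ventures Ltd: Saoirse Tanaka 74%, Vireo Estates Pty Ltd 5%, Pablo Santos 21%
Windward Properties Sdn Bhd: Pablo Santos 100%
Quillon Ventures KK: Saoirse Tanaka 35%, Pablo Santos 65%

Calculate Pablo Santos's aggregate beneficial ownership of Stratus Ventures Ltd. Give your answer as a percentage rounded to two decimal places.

Pablo reaches Stratus along 2 paths.
Via Vireo: 70% × 5% = 3.5%.
Direct stake: 21% = 21%.
Total: 3.5% + 21% = 24.5%.
Rounded: 24.50%.

24.50%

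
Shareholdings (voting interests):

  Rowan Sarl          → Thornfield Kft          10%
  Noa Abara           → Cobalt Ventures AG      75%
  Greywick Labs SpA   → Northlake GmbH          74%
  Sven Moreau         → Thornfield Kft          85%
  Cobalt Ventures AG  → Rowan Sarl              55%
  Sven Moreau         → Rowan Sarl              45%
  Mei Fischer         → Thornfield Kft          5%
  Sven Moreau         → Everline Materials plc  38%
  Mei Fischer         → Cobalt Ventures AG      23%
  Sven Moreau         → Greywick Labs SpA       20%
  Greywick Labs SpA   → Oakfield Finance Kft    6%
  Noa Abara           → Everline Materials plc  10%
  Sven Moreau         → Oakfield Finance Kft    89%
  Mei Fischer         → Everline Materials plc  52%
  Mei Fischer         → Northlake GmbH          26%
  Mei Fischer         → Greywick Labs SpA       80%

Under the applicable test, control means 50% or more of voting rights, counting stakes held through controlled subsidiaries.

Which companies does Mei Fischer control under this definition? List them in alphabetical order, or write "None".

Mei holds 80% of Greywick, so Mei controls Greywick.
Mei and Greywick together hold 26% + 74% = 100% of Northlake, so Mei controls Northlake.
Mei holds 52% of Everline, so Mei controls Everline.
No other company's threshold is met.

Everline Materials plc, Greywick Labs SpA, Northlake GmbH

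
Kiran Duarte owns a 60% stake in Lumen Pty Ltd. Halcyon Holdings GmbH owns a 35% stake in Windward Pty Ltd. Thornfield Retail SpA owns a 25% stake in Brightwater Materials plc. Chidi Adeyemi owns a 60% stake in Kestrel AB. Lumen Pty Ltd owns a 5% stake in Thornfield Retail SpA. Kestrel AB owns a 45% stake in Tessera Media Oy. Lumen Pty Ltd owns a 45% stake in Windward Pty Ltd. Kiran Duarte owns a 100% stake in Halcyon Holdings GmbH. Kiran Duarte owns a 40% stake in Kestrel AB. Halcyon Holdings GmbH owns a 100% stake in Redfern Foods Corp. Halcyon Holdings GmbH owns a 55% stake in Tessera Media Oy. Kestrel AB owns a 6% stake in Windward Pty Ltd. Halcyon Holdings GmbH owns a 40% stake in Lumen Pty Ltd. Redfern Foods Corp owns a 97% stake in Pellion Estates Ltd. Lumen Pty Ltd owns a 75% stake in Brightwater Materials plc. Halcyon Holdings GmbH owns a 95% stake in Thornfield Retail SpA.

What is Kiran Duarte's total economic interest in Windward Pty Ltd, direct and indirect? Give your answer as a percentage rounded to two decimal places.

Kiran reaches Windward along 4 paths.
Via Lumen: 60% × 45% = 27%.
Via Halcyon → Lumen: 100% × 40% × 45% = 18%.
Via Kestrel: 40% × 6% = 2.4%.
Via Halcyon: 100% × 35% = 35%.
Total: 27% + 18% + 2.4% + 35% = 82.4%.
Rounded: 82.40%.

82.40%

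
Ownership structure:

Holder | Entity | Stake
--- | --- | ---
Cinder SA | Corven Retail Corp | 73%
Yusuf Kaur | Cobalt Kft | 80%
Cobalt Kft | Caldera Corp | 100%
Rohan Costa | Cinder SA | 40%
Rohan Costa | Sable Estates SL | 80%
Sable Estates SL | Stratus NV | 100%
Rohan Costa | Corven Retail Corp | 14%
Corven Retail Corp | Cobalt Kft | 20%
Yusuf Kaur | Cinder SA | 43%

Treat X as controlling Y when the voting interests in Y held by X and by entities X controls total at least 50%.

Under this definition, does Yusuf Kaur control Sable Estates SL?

No

Yusuf holds 80% of Cobalt, so Yusuf controls Cobalt.
Cobalt holds 100% of Caldera, so Yusuf controls Caldera.
Neither Yusuf nor any entity Yusuf controls holds any voting interest in Sable.
So Yusuf does not control Sable.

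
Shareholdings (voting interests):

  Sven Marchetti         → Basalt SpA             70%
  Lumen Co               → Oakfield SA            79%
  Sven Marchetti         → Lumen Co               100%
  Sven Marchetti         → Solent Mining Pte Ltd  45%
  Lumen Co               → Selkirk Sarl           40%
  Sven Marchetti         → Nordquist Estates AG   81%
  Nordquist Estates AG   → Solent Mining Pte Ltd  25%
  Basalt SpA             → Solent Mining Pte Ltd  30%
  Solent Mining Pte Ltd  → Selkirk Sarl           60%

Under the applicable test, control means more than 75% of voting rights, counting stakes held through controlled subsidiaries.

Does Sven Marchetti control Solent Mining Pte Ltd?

Sven holds 81% of Nordquist, so Sven controls Nordquist.
Sven holds 100% of Lumen, so Sven controls Lumen.
Lumen holds 79% of Oakfield, so Sven controls Oakfield.
In Solent, Sven's side holds only 25% + 45% = 70%, not > 75%.
So Sven does not control Solent.

No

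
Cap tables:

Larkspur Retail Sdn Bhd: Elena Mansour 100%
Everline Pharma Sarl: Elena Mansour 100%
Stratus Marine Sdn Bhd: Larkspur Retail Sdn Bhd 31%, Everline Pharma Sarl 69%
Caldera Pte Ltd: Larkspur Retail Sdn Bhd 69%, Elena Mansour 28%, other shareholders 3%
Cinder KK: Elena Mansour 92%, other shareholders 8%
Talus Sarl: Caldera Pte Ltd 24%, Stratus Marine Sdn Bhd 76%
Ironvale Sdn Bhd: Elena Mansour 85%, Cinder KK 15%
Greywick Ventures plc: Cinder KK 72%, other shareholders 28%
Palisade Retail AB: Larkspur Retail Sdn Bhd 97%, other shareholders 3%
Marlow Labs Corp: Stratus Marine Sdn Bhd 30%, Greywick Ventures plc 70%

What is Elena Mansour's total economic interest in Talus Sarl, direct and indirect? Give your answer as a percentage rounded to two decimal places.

99.28%

Elena reaches Talus along 4 paths.
Via Larkspur → Caldera: 100% × 69% × 24% = 16.56%.
Via Caldera: 28% × 24% = 6.72%.
Via Larkspur → Stratus: 100% × 31% × 76% = 23.56%.
Via Everline → Stratus: 100% × 69% × 76% = 52.44%.
Total: 16.56% + 6.72% + 23.56% + 52.44% = 99.28%.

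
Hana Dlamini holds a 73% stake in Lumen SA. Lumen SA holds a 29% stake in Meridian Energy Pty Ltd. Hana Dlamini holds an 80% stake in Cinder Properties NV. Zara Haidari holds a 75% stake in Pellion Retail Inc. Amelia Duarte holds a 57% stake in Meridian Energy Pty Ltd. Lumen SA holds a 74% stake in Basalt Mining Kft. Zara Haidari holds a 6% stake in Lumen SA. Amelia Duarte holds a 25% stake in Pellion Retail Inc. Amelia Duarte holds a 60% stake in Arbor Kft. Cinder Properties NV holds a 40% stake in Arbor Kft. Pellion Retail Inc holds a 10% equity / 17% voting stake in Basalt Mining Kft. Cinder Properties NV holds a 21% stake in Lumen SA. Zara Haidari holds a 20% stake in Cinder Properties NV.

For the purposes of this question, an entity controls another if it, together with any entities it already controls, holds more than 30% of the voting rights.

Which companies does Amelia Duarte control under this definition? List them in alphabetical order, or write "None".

Arbor Kft, Meridian Energy Pty Ltd

Amelia holds 60% of Arbor, so Amelia controls Arbor.
Amelia holds 57% of Meridian, so Amelia controls Meridian.
No other company's threshold is met.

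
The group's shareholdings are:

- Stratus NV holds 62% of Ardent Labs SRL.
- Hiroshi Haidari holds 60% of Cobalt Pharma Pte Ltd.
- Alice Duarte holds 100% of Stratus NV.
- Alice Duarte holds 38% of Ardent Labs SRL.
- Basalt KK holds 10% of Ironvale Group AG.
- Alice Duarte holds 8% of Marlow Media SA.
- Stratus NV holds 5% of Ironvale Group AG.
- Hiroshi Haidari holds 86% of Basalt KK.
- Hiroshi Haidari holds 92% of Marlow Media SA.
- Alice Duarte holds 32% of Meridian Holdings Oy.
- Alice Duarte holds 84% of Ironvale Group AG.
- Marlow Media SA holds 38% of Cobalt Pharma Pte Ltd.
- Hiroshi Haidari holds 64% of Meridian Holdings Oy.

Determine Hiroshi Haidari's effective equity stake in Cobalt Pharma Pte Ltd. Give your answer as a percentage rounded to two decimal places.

94.96%

Hiroshi reaches Cobalt along 2 paths.
Direct stake: 60% = 60%.
Via Marlow: 92% × 38% = 34.96%.
Total: 60% + 34.96% = 94.96%.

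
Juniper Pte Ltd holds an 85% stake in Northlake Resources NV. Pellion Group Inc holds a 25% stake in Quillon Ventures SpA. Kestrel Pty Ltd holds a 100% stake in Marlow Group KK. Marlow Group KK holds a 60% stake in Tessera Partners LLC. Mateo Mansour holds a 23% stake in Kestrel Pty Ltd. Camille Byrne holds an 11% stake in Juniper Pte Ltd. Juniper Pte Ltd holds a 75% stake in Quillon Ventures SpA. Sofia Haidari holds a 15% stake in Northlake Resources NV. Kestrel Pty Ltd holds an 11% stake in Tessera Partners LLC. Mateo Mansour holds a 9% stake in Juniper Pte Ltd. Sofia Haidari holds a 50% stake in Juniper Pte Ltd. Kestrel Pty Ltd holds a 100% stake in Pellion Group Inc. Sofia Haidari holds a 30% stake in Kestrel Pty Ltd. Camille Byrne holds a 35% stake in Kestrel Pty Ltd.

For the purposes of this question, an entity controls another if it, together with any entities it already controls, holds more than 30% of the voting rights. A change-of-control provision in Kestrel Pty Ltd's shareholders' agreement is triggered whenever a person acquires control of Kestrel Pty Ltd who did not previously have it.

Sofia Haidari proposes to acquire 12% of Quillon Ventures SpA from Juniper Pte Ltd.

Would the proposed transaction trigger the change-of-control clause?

No

The purchase adds only to Sofia's holdings (Juniper's stake shrinks), so Sofia is the only person who could newly come to control Kestrel.
Sofia holds 50% of Juniper, so Sofia controls Juniper.
Sofia and Juniper together hold 15% + 85% = 100% of Northlake, so Sofia controls Northlake.
Juniper holds 75% of Quillon, so Sofia controls Quillon.
In Kestrel, Sofia's side holds only 30%, not > 30%.
So before the transaction, Sofia does not control Kestrel.
After the purchase, Sofia holds 12% of Quillon directly, and Juniper's stake falls to 63%.
Juniper and Sofia together hold 63% + 12% = 75% of Quillon, so Sofia controls Quillon.
After the transaction, Sofia's side holds 30% of Kestrel, not > 30%, so Sofia still does not control Kestrel.
No new person acquires control, so the clause is not triggered.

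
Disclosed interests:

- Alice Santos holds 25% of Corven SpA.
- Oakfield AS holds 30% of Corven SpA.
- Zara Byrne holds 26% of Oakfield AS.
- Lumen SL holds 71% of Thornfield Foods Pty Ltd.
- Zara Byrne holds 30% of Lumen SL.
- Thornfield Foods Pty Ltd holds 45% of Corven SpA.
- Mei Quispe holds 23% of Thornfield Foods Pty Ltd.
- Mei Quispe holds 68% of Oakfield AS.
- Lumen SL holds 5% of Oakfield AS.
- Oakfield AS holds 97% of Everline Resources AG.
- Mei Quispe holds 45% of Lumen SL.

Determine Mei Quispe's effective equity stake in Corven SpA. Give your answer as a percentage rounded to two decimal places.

Mei reaches Corven along 4 paths.
Via Lumen → Oakfield: 45% × 5% × 30% = 0.675%.
Via Oakfield: 68% × 30% = 20.4%.
Via Lumen → Thornfield: 45% × 71% × 45% = 14.3775%.
Via Thornfield: 23% × 45% = 10.35%.
Total: 0.675% + 20.4% + 14.3775% + 10.35% = 45.8025%.
Rounded: 45.80%.

45.80%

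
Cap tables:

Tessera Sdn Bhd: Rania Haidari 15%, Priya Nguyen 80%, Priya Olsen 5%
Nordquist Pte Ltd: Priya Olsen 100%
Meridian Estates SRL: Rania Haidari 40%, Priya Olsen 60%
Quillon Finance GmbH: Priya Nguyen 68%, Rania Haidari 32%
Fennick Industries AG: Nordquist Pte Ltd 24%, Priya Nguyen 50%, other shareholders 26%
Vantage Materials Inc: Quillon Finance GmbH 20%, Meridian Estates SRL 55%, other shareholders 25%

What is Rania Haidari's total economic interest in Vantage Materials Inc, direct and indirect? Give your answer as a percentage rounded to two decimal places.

Rania reaches Vantage along 2 paths.
Via Quillon: 32% × 20% = 6.4%.
Via Meridian: 40% × 55% = 22%.
Total: 6.4% + 22% = 28.4%.
Rounded: 28.40%.

28.40%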